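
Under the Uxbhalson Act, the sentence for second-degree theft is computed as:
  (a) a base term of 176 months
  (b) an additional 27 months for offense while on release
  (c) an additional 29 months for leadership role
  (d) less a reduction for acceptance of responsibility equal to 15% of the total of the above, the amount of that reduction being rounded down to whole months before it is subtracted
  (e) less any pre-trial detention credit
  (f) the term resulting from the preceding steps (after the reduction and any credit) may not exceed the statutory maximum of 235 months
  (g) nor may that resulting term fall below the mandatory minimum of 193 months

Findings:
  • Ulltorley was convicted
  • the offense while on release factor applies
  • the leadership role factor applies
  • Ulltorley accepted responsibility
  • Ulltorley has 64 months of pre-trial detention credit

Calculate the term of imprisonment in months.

Offense while on release enhancement: +27 months
Leadership role enhancement: +29 months
Adjusted term: 176 months + 27 months + 29 months = 232 months
Acceptance of responsibility reduction: 15% of 232 months = 34 months (rounded down)
After reduction: 232 − 34 = 198 months
Less pre-trial detention credit: 198 months − 64 months = 134 months
Cap at 235 months: 134 months is within the cap, no reduction.
Minimum 193 months: 134 months is below the minimum → 193 months

193 months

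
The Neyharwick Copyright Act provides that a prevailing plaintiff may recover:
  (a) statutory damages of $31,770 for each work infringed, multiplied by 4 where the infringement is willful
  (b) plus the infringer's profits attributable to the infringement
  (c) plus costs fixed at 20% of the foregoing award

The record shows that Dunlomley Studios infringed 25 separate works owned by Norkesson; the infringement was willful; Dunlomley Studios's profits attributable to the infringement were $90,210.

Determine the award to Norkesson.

Statutory damages: 25 × $31,770 = $794,250
Multiplied by 4: 4 × $794,250 = $3,177,000
Combined award: $3,177,000 + $90,210 = $3,267,210
Costs: 20% of $3,267,210 = $653,442
Award plus costs: $3,267,210 + $653,442 = $3,920,652

$3,920,652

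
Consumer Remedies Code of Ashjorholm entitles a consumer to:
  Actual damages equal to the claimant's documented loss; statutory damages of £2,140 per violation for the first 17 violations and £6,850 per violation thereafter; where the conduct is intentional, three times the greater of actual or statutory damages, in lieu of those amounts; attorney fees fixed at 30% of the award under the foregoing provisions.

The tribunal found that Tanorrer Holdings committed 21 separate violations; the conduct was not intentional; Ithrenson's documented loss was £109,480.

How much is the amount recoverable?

First 17 violations: 17 × £2,140 = £36,380
Remaining violations: (21 − 17) × £6,850 = £27,400
Statutory damages: £36,380 + £27,400 = £63,780
Conduct not intentional: the in-lieu enhancement does not apply.
Actual plus statutory damages: £109,480 + £63,780 = £173,260
Attorney fees: 30% of £173,260 = £51,978
Total recovery: £173,260 + £51,978 = £225,238

£225,238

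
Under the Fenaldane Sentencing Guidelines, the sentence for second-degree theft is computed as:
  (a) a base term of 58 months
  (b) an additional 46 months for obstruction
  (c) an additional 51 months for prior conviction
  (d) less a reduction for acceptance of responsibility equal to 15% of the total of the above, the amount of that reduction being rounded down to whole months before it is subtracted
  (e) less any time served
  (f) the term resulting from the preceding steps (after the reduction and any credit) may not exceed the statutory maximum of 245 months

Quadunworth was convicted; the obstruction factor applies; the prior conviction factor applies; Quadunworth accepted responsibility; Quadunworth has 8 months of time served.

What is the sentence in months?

124 months

Obstruction enhancement: +46 months
Prior conviction enhancement: +51 months
Adjusted term: 58 months + 46 months + 51 months = 155 months
Acceptance of responsibility reduction: 15% of 155 months = 23 months (rounded down)
After reduction: 155 − 23 = 132 months
Less time served: 132 months − 8 months = 124 months
Cap at 245 months: 124 months is within the cap, no reduction.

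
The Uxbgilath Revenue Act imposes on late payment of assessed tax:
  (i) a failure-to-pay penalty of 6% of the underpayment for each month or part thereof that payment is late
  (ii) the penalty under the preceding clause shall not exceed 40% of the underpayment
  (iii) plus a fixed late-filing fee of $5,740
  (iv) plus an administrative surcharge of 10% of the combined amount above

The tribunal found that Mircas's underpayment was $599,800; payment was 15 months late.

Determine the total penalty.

$270,226

Accrued rate: 6% × 15 = 90%, capped at 40% → 40%
Failure-to-pay penalty: 40% of $599,800 = $239,920
Penalty before surcharge: $239,920 + $5,740 = $245,660
Administrative surcharge: 10% of $245,660 = $24,566
Total penalty: $245,660 + $24,566 = $270,226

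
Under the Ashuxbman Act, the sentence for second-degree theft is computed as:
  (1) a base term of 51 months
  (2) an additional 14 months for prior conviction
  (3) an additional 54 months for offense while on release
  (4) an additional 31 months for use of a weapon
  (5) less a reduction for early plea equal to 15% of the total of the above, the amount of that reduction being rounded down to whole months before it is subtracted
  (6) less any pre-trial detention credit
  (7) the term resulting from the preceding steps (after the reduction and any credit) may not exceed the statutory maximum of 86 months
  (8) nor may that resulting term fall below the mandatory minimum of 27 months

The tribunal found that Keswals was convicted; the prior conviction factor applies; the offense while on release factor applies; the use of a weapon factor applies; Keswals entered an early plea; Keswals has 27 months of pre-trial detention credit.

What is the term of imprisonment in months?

Prior conviction enhancement: +14 months
Offense while on release enhancement: +54 months
Use of a weapon enhancement: +31 months
Adjusted term: 51 months + 14 months + 54 months + 31 months = 150 months
Early plea reduction: 15% of 150 months = 22 months (rounded down)
After reduction: 150 − 22 = 128 months
Less pre-trial detention credit: 128 months − 27 months = 101 months
Cap at 86 months: 101 months exceeds the cap → 86 months
Minimum 27 months: 86 months meets the minimum, no increase.

Sentence: 86 months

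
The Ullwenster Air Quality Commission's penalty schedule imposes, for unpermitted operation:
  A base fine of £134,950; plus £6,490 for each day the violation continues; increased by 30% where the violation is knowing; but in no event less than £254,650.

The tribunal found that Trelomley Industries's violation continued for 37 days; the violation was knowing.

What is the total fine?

£487,604

Per-day component: 37 × £6,490 = £240,130
Base plus per-day: £134,950 + £240,130 = £375,080
Enhancement: 30% of £375,080 = £112,524
Enhanced fine: £375,080 + £112,524 = £487,604
Minimum £254,650: £487,604 meets the minimum, no increase.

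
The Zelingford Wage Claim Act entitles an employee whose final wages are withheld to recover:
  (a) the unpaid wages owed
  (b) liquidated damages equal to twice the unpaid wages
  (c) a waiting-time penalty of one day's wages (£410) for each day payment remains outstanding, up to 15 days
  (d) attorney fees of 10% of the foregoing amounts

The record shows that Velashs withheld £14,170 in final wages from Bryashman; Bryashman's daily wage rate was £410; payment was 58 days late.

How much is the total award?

£53,526

Doubled: 2 × £14,170 = £28,340
Penalty days: min(58, 15) = 15
Waiting-time penalty: 15 × £410 = £6,150
Subtotal: £14,170 + £28,340 + £6,150 = £48,660
Attorney fees: 10% of £48,660 = £4,866
Total award: £48,660 + £4,866 = £53,526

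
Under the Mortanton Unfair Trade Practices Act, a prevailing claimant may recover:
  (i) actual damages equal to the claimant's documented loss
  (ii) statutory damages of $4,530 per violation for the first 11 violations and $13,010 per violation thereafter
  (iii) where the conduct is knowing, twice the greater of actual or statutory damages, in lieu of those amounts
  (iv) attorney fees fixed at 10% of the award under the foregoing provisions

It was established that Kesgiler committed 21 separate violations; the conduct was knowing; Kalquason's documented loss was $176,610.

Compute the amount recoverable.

$395,846

First 11 violations: 11 × $4,530 = $49,830
Remaining violations: (21 − 11) × $13,010 = $130,100
Statutory damages: $49,830 + $130,100 = $179,930
Greater of actual damages ($176,610) or statutory damages ($179,930): $179,930
Doubled: 2 × $179,930 = $359,860
Attorney fees: 10% of $359,860 = $35,986
Total recovery: $359,860 + $35,986 = $395,846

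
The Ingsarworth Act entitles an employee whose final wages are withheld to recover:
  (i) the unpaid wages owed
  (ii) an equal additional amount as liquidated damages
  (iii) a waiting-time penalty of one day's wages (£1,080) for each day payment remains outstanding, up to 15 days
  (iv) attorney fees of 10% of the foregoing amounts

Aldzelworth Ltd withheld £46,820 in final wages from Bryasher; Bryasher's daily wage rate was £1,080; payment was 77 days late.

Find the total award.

Liquidated damages (equal amount): £46,820
Penalty days: min(77, 15) = 15
Waiting-time penalty: 15 × £1,080 = £16,200
Subtotal: £46,820 + £46,820 + £16,200 = £109,840
Attorney fees: 10% of £109,840 = £10,984
Total award: £109,840 + £10,984 = £120,824

£120,824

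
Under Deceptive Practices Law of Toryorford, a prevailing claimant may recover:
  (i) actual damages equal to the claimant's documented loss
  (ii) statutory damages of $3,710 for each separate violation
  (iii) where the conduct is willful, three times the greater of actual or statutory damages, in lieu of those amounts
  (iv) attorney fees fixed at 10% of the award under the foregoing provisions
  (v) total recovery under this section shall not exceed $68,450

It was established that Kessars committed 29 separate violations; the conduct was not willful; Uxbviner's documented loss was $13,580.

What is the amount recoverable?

$68,450

Statutory damages: 29 × $3,710 = $107,590
Conduct not willful: the in-lieu enhancement does not apply.
Actual plus statutory damages: $13,580 + $107,590 = $121,170
Attorney fees: 10% of $121,170 = $12,117
Total before cap: $121,170 + $12,117 = $133,287
Cap at $68,450: $133,287 exceeds the cap → $68,450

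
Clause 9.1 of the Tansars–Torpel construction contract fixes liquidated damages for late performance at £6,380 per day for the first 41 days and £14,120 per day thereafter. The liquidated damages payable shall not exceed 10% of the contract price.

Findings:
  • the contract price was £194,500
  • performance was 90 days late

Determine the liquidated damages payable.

First 41 days: 41 × £6,380 = £261,580
Remaining days: (90 − 41) × £14,120 = £691,880
Accrued per-day damages: £261,580 + £691,880 = £953,460
Cap: 10% of £194,500 = £19,450
Cap at £19,450: £953,460 exceeds the cap → £19,450

Liquidated damages: £19,450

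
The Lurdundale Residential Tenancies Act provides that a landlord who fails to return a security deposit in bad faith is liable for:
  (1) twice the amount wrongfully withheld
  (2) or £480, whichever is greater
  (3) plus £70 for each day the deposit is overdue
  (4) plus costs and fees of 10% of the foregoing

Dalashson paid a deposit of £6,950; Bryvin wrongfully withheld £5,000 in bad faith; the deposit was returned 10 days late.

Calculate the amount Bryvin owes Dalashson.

£11,770

Doubled: 2 × £5,000 = £10,000
Minimum £480: £10,000 meets the minimum, no increase.
Late-return penalty: 10 × £70 = £700
Damages plus late penalty: £10,000 + £700 = £10,700
Costs and fees: 10% of £10,700 = £1,070
Total recovery: £10,700 + £1,070 = £11,770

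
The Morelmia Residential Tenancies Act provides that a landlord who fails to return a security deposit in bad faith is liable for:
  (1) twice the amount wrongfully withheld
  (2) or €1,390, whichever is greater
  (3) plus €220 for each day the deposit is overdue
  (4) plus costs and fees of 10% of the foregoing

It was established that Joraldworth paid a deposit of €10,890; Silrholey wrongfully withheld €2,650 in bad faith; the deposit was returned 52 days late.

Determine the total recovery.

Doubled: 2 × €2,650 = €5,300
Minimum €1,390: €5,300 meets the minimum, no increase.
Late-return penalty: 52 × €220 = €11,440
Damages plus late penalty: €5,300 + €11,440 = €16,740
Costs and fees: 10% of €16,740 = €1,674
Total recovery: €16,740 + €1,674 = €18,414

€18,414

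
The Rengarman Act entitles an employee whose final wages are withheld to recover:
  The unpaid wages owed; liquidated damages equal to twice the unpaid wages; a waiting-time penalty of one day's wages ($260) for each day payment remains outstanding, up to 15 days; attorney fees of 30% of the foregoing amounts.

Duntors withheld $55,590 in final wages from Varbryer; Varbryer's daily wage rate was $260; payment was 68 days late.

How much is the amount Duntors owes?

Doubled: 2 × $55,590 = $111,180
Penalty days: min(68, 15) = 15
Waiting-time penalty: 15 × $260 = $3,900
Subtotal: $55,590 + $111,180 + $3,900 = $170,670
Attorney fees: 30% of $170,670 = $51,201
Total award: $170,670 + $51,201 = $221,871

Total award: $221,871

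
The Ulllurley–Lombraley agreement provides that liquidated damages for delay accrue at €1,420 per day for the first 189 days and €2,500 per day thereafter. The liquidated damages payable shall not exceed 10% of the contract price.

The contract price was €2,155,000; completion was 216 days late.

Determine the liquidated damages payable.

€215,500

First 189 days: 189 × €1,420 = €268,380
Remaining days: (216 − 189) × €2,500 = €67,500
Accrued per-day damages: €268,380 + €67,500 = €335,880
Cap: 10% of €2,155,000 = €215,500
Cap at €215,500: €335,880 exceeds the cap → €215,500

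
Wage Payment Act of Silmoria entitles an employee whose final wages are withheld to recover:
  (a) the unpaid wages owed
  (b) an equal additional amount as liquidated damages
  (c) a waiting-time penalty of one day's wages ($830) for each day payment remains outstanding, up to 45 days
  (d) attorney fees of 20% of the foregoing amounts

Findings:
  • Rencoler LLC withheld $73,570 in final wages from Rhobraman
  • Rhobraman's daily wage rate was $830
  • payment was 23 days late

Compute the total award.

Liquidated damages (equal amount): $73,570
Penalty days: min(23, 45) = 23
Waiting-time penalty: 23 × $830 = $19,090
Subtotal: $73,570 + $73,570 + $19,090 = $166,230
Attorney fees: 20% of $166,230 = $33,246
Total award: $166,230 + $33,246 = $199,476

Total award: $199,476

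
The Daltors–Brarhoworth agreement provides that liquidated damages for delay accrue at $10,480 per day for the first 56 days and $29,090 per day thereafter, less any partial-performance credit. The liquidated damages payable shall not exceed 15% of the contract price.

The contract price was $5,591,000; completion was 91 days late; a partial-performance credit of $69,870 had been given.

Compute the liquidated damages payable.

First 56 days: 56 × $10,480 = $586,880
Remaining days: (91 − 56) × $29,090 = $1,018,150
Accrued per-day damages: $586,880 + $1,018,150 = $1,605,030
Less partial-performance credit: $1,605,030 − $69,870 = $1,535,160
Cap: 15% of $5,591,000 = $838,650
Cap at $838,650: $1,535,160 exceeds the cap → $838,650

$838,650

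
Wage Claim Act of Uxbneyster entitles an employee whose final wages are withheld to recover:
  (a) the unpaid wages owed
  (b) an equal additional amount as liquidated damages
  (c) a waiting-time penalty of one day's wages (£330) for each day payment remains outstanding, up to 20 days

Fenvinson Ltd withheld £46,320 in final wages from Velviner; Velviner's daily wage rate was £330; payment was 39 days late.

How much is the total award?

Liquidated damages (equal amount): £46,320
Penalty days: min(39, 20) = 20
Waiting-time penalty: 20 × £330 = £6,600
Total award: £46,320 + £46,320 + £6,600 = £99,240

£99,240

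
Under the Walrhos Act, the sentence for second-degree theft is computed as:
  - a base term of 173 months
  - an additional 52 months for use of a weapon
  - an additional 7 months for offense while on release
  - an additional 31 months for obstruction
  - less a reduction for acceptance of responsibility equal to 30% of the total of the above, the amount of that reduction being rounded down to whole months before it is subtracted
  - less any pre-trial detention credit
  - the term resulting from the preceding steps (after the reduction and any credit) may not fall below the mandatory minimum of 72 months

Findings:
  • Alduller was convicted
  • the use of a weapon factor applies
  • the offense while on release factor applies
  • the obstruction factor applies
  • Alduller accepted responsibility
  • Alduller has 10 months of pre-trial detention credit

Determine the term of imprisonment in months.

175 months

Use of a weapon enhancement: +52 months
Offense while on release enhancement: +7 months
Obstruction enhancement: +31 months
Adjusted term: 173 months + 52 months + 7 months + 31 months = 263 months
Acceptance of responsibility reduction: 30% of 263 months = 78 months (rounded down)
After reduction: 263 − 78 = 185 months
Less pre-trial detention credit: 185 months − 10 months = 175 months
Minimum 72 months: 175 months meets the minimum, no increase.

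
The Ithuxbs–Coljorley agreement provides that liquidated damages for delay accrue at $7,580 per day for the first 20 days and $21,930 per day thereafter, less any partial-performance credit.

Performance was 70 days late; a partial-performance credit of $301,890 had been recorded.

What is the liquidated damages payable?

First 20 days: 20 × $7,580 = $151,600
Remaining days: (70 − 20) × $21,930 = $1,096,500
Accrued per-day damages: $151,600 + $1,096,500 = $1,248,100
Less partial-performance credit: $1,248,100 − $301,890 = $946,210

$946,210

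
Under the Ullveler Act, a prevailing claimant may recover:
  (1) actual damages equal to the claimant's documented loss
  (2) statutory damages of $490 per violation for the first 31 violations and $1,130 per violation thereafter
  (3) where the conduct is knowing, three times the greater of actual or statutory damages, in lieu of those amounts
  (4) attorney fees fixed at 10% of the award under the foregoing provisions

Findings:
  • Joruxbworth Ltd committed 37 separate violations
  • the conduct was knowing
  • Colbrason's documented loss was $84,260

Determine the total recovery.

First 31 violations: 31 × $490 = $15,190
Remaining violations: (37 − 31) × $1,130 = $6,780
Statutory damages: $15,190 + $6,780 = $21,970
Greater of actual damages ($84,260) or statutory damages ($21,970): $84,260
Trebled: 3 × $84,260 = $252,780
Attorney fees: 10% of $252,780 = $25,278
Total recovery: $252,780 + $25,278 = $278,058

$278,058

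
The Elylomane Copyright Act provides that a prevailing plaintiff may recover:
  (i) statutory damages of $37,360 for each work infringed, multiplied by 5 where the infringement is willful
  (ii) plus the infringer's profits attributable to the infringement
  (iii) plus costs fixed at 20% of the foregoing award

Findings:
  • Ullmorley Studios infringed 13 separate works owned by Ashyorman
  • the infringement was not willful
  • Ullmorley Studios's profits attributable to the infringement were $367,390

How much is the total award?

$1,023,684

Statutory damages: 13 × $37,360 = $485,680
Infringement not willful: no ×5 enhancement.
Combined award: $485,680 + $367,390 = $853,070
Costs: 20% of $853,070 = $170,614
Award plus costs: $853,070 + $170,614 = $1,023,684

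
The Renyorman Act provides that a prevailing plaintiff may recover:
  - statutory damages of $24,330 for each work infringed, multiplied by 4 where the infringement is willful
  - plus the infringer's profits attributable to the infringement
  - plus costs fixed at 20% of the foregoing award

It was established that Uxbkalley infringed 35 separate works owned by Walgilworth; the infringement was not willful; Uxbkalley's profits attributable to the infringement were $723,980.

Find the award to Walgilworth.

Award: $1,890,636

Statutory damages: 35 × $24,330 = $851,550
Infringement not willful: no ×4 enhancement.
Combined award: $851,550 + $723,980 = $1,575,530
Costs: 20% of $1,575,530 = $315,106
Award plus costs: $1,575,530 + $315,106 = $1,890,636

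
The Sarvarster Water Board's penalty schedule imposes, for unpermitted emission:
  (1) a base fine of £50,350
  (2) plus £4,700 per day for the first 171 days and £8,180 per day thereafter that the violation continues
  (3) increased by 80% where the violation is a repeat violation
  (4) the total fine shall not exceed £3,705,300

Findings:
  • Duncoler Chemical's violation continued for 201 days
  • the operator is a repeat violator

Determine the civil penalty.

£1,979,010

First 171 days: 171 × £4,700 = £803,700
Remaining days: (201 − 171) × £8,180 = £245,400
Per-day component: £803,700 + £245,400 = £1,049,100
Base plus per-day: £50,350 + £1,049,100 = £1,099,450
Enhancement: 80% of £1,099,450 = £879,560
Enhanced fine: £1,099,450 + £879,560 = £1,979,010
Cap at £3,705,300: £1,979,010 is within the cap, no reduction.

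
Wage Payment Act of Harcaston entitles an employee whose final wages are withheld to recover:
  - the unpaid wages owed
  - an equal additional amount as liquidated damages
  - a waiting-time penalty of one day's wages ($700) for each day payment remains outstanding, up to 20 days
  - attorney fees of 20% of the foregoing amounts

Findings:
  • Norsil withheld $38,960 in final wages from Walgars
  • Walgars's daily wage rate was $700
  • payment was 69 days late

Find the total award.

Liquidated damages (equal amount): $38,960
Penalty days: min(69, 20) = 20
Waiting-time penalty: 20 × $700 = $14,000
Subtotal: $38,960 + $38,960 + $14,000 = $91,920
Attorney fees: 20% of $91,920 = $18,384
Total award: $91,920 + $18,384 = $110,304

$110,304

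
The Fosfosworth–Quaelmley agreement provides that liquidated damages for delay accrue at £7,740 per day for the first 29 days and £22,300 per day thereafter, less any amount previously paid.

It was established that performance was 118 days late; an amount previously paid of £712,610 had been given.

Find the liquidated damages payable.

First 29 days: 29 × £7,740 = £224,460
Remaining days: (118 − 29) × £22,300 = £1,984,700
Accrued per-day damages: £224,460 + £1,984,700 = £2,209,160
Less amount previously paid: £2,209,160 − £712,610 = £1,496,550

£1,496,550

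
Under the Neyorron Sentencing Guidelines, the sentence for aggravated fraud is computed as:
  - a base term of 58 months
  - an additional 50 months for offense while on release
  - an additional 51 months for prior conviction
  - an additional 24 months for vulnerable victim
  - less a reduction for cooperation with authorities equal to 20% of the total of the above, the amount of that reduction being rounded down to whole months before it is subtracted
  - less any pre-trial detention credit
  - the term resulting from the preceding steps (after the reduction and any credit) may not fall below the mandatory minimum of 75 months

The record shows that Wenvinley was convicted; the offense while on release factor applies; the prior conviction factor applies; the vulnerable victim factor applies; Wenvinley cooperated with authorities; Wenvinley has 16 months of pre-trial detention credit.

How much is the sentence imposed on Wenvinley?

Offense while on release enhancement: +50 months
Prior conviction enhancement: +51 months
Vulnerable victim enhancement: +24 months
Adjusted term: 58 months + 50 months + 51 months + 24 months = 183 months
Cooperation with authorities reduction: 20% of 183 months = 36 months (rounded down)
After reduction: 183 − 36 = 147 months
Less pre-trial detention credit: 147 months − 16 months = 131 months
Minimum 75 months: 131 months meets the minimum, no increase.

131 months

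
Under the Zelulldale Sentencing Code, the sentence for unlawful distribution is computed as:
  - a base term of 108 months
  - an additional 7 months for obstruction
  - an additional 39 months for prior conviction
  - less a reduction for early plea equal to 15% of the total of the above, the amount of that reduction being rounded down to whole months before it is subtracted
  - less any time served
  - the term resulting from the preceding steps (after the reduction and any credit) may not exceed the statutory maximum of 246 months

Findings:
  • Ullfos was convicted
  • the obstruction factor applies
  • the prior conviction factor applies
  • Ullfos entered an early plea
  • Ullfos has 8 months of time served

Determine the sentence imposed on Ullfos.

Obstruction enhancement: +7 months
Prior conviction enhancement: +39 months
Adjusted term: 108 months + 7 months + 39 months = 154 months
Early plea reduction: 15% of 154 months = 23 months (rounded down)
After reduction: 154 − 23 = 131 months
Less time served: 131 months − 8 months = 123 months
Cap at 246 months: 123 months is within the cap, no reduction.

123 months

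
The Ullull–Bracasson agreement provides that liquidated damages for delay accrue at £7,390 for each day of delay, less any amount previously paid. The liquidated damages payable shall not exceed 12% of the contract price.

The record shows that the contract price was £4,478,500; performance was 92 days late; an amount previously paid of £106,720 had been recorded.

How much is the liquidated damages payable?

Per-day damages: 92 × £7,390 = £679,880
Less amount previously paid: £679,880 − £106,720 = £573,160
Cap: 12% of £4,478,500 = £537,420
Cap at £537,420: £573,160 exceeds the cap → £537,420

£537,420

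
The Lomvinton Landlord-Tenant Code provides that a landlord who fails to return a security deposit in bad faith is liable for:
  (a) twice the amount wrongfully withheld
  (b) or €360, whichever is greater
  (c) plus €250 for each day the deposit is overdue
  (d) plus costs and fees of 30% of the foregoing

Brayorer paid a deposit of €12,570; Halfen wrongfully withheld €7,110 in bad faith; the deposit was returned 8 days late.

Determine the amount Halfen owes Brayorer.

€21,086

Doubled: 2 × €7,110 = €14,220
Minimum €360: €14,220 meets the minimum, no increase.
Late-return penalty: 8 × €250 = €2,000
Damages plus late penalty: €14,220 + €2,000 = €16,220
Costs and fees: 30% of €16,220 = €4,866
Total recovery: €16,220 + €4,866 = €21,086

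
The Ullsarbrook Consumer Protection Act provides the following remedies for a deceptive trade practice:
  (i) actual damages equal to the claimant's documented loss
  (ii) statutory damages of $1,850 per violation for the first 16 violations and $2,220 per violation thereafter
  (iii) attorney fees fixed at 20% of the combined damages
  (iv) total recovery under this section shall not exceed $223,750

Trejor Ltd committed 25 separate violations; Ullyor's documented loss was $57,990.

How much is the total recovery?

First 16 violations: 16 × $1,850 = $29,600
Remaining violations: (25 − 16) × $2,220 = $19,980
Statutory damages: $29,600 + $19,980 = $49,580
Combined damages: $57,990 + $49,580 = $107,570
Attorney fees: 20% of $107,570 = $21,514
Total before cap: $107,570 + $21,514 = $129,084
Cap at $223,750: $129,084 is within the cap, no reduction.

$129,084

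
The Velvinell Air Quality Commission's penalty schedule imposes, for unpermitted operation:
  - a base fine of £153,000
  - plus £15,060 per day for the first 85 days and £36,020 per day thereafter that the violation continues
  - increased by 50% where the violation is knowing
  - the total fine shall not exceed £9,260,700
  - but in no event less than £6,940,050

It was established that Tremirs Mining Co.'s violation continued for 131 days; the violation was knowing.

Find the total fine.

£6,940,050

First 85 days: 85 × £15,060 = £1,280,100
Remaining days: (131 − 85) × £36,020 = £1,656,920
Per-day component: £1,280,100 + £1,656,920 = £2,937,020
Base plus per-day: £153,000 + £2,937,020 = £3,090,020
Enhancement: 50% of £3,090,020 = £1,545,010
Enhanced fine: £3,090,020 + £1,545,010 = £4,635,030
Cap at £9,260,700: £4,635,030 is within the cap, no reduction.
Minimum £6,940,050: £4,635,030 is below the minimum → £6,940,050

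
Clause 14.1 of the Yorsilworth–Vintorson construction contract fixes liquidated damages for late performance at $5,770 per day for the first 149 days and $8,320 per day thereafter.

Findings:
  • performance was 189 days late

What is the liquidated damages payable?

First 149 days: 149 × $5,770 = $859,730
Remaining days: (189 − 149) × $8,320 = $332,800
Accrued per-day damages: $859,730 + $332,800 = $1,192,530

Liquidated damages: $1,192,530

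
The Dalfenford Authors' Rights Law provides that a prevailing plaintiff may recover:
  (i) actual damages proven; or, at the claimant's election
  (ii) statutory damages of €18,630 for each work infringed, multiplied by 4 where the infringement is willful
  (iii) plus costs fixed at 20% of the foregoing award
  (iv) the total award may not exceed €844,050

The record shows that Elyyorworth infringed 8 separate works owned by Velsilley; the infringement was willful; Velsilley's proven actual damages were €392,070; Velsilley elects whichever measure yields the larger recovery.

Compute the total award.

Statutory damages: 8 × €18,630 = €149,040
Multiplied by 4: 4 × €149,040 = €596,160
Greater of actual damages (€392,070) or enhanced statutory damages (€596,160): €596,160
Costs: 20% of €596,160 = €119,232
Award plus costs: €596,160 + €119,232 = €715,392
Cap at €844,050: €715,392 is within the cap, no reduction.

€715,392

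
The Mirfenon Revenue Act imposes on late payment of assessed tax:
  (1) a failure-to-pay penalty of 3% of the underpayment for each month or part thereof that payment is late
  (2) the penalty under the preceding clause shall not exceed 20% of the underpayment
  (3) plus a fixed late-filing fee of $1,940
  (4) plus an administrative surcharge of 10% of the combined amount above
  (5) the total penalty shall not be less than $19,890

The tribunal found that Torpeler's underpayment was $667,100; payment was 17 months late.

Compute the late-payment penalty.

$148,896

Accrued rate: 3% × 17 = 51%, capped at 20% → 20%
Failure-to-pay penalty: 20% of $667,100 = $133,420
Penalty before surcharge: $133,420 + $1,940 = $135,360
Administrative surcharge: 10% of $135,360 = $13,536
Total penalty: $135,360 + $13,536 = $148,896
Minimum $19,890: $148,896 meets the minimum, no increase.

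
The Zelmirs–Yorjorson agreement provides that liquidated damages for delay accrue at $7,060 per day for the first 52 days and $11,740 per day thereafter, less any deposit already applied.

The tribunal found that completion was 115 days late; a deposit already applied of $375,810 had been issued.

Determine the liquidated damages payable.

$730,930

First 52 days: 52 × $7,060 = $367,120
Remaining days: (115 − 52) × $11,740 = $739,620
Accrued per-day damages: $367,120 + $739,620 = $1,106,740
Less deposit already applied: $1,106,740 − $375,810 = $730,930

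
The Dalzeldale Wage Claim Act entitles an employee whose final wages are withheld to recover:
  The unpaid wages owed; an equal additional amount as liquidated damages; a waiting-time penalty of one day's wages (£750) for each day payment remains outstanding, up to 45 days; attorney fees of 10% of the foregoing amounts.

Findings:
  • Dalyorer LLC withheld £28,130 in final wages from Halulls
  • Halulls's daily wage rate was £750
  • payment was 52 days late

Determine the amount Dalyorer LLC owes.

£99,011

Liquidated damages (equal amount): £28,130
Penalty days: min(52, 45) = 45
Waiting-time penalty: 45 × £750 = £33,750
Subtotal: £28,130 + £28,130 + £33,750 = £90,010
Attorney fees: 10% of £90,010 = £9,001
Total award: £90,010 + £9,001 = £99,011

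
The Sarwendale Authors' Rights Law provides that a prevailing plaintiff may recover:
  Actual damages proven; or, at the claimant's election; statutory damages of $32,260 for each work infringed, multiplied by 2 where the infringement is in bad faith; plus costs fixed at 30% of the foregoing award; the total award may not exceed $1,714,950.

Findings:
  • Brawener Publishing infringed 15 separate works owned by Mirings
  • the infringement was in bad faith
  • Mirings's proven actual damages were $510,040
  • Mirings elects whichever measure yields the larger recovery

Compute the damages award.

Statutory damages: 15 × $32,260 = $483,900
Doubled: 2 × $483,900 = $967,800
Greater of actual damages ($510,040) or enhanced statutory damages ($967,800): $967,800
Costs: 30% of $967,800 = $290,340
Award plus costs: $967,800 + $290,340 = $1,258,140
Cap at $1,714,950: $1,258,140 is within the cap, no reduction.

$1,258,140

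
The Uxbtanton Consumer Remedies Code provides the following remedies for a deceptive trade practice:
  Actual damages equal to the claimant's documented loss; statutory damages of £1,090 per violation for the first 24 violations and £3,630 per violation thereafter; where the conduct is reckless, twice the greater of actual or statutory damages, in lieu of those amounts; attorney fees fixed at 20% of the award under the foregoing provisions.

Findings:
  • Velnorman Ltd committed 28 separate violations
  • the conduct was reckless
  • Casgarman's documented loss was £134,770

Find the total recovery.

First 24 violations: 24 × £1,090 = £26,160
Remaining violations: (28 − 24) × £3,630 = £14,520
Statutory damages: £26,160 + £14,520 = £40,680
Greater of actual damages (£134,770) or statutory damages (£40,680): £134,770
Doubled: 2 × £134,770 = £269,540
Attorney fees: 20% of £269,540 = £53,908
Total recovery: £269,540 + £53,908 = £323,448

£323,448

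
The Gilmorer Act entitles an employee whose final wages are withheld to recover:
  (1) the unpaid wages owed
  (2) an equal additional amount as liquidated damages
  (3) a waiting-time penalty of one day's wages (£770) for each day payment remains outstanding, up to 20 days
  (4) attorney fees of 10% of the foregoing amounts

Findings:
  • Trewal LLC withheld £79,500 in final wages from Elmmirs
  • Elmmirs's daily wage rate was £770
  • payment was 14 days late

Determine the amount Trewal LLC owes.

Liquidated damages (equal amount): £79,500
Penalty days: min(14, 20) = 14
Waiting-time penalty: 14 × £770 = £10,780
Subtotal: £79,500 + £79,500 + £10,780 = £169,780
Attorney fees: 10% of £169,780 = £16,978
Total award: £169,780 + £16,978 = £186,758

£186,758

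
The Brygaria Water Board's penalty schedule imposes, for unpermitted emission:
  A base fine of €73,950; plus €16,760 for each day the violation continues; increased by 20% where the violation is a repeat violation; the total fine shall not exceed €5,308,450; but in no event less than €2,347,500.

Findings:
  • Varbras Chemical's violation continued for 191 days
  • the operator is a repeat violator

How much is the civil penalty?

€3,930,132

Per-day component: 191 × €16,760 = €3,201,160
Base plus per-day: €73,950 + €3,201,160 = €3,275,110
Enhancement: 20% of €3,275,110 = €655,022
Enhanced fine: €3,275,110 + €655,022 = €3,930,132
Cap at €5,308,450: €3,930,132 is within the cap, no reduction.
Minimum €2,347,500: €3,930,132 meets the minimum, no increase.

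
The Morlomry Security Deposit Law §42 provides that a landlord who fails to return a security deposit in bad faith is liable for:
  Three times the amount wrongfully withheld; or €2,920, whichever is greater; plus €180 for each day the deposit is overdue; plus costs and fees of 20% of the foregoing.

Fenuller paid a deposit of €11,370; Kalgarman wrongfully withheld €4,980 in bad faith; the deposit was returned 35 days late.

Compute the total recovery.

€25,488

Trebled: 3 × €4,980 = €14,940
Minimum €2,920: €14,940 meets the minimum, no increase.
Late-return penalty: 35 × €180 = €6,300
Damages plus late penalty: €14,940 + €6,300 = €21,240
Costs and fees: 20% of €21,240 = €4,248
Total recovery: €21,240 + €4,248 = €25,488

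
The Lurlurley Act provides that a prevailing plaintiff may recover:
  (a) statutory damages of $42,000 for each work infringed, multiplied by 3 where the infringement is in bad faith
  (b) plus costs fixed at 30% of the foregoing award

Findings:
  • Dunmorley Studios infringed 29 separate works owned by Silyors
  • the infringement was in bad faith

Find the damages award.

$4,750,200

Statutory damages: 29 × $42,000 = $1,218,000
Trebled: 3 × $1,218,000 = $3,654,000
Costs: 30% of $3,654,000 = $1,096,200
Award plus costs: $3,654,000 + $1,096,200 = $4,750,200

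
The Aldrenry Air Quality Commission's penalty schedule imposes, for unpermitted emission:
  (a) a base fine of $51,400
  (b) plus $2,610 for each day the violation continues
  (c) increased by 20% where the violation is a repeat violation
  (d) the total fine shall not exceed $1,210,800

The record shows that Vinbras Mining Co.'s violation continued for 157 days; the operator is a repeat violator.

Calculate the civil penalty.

$553,404

Per-day component: 157 × $2,610 = $409,770
Base plus per-day: $51,400 + $409,770 = $461,170
Enhancement: 20% of $461,170 = $92,234
Enhanced fine: $461,170 + $92,234 = $553,404
Cap at $1,210,800: $553,404 is within the cap, no reduction.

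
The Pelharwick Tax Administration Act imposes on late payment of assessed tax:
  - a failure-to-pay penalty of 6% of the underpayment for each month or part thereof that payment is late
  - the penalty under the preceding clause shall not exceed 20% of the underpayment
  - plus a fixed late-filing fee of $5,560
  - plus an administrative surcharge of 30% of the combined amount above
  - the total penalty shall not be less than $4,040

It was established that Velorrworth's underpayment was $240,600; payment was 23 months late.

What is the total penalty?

Accrued rate: 6% × 23 = 138%, capped at 20% → 20%
Failure-to-pay penalty: 20% of $240,600 = $48,120
Penalty before surcharge: $48,120 + $5,560 = $53,680
Administrative surcharge: 30% of $53,680 = $16,104
Total penalty: $53,680 + $16,104 = $69,784
Minimum $4,040: $69,784 meets the minimum, no increase.

$69,784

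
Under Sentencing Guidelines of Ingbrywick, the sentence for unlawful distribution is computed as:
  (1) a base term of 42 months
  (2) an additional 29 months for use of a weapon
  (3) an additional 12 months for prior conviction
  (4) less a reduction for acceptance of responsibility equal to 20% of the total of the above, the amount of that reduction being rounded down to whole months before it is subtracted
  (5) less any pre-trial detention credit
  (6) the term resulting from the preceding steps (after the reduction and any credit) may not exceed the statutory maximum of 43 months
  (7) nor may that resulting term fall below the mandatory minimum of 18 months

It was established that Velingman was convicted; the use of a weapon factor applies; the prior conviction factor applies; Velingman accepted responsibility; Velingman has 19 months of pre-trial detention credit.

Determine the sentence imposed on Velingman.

Use of a weapon enhancement: +29 months
Prior conviction enhancement: +12 months
Adjusted term: 42 months + 29 months + 12 months = 83 months
Acceptance of responsibility reduction: 20% of 83 months = 16 months (rounded down)
After reduction: 83 − 16 = 67 months
Less pre-trial detention credit: 67 months − 19 months = 48 months
Cap at 43 months: 48 months exceeds the cap → 43 months
Minimum 18 months: 43 months meets the minimum, no increase.

43 months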